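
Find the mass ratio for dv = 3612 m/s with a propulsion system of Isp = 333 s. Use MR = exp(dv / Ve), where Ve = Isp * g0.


Ve = 333 * 9.81 = 3266.73 m/s
MR = exp(3612 / 3266.73) = 3.021

3.021


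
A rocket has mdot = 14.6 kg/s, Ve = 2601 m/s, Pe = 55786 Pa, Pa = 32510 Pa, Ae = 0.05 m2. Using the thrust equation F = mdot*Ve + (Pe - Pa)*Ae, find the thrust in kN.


F = 14.6 * 2601 + (55786 - 32510) * 0.05 = 39138.0 N = 39.1 kN

39.1 kN


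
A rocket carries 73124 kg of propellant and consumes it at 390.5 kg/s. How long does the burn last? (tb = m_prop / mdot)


tb = 73124 / 390.5 = 187.3 s

187.3 s


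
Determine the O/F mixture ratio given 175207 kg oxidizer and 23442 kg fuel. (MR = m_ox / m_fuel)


MR = 175207 / 23442 = 7.47

7.47


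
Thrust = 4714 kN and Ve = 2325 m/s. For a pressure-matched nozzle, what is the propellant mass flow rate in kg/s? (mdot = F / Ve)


mdot = F / Ve = 4714000 / 2325 = 2027.5 kg/s

2027.5 kg/s


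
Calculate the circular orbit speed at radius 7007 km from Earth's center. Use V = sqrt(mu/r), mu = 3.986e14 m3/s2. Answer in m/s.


V = sqrt(3.986e14 / 7007000) = 7542 m/s

7542 m/s


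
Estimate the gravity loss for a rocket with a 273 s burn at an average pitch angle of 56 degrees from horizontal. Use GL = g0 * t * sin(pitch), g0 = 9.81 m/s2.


GL = 9.81 * 273 * sin(56 deg) = 2220 m/s

2220 m/s


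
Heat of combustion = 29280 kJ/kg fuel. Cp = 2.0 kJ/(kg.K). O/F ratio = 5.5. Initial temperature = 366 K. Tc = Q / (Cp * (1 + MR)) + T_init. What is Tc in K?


Tc = 29280 / (2.0 * (1 + 5.5)) + 366 = 2618 K

2618 K


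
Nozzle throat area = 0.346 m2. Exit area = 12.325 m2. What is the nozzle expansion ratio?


AR = 12.325 / 0.346 = 35.6

35.6


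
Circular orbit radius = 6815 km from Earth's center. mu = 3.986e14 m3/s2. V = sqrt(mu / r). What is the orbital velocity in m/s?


V = sqrt(3.986e14 / 6815000) = 7648 m/s

7648 m/s


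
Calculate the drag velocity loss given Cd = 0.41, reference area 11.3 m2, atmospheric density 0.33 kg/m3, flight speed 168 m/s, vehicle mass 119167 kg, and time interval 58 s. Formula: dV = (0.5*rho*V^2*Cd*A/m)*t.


D = 0.5 * 0.33 * 168^2 * 0.41 * 11.3 = 21575.7 N
a = 21575.7 / 119167 = 0.1811 m/s2
dV = 0.1811 * 58 = 10.5 m/s

10.5 m/s


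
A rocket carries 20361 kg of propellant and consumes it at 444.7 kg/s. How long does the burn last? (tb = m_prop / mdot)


tb = 20361 / 444.7 = 45.8 s

45.8 s


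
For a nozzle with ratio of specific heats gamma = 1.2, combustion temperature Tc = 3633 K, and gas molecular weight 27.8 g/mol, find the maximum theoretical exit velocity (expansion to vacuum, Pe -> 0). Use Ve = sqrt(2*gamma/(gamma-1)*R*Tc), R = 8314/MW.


R = 8314 / 27.8 = 299.06 J/(kg.K)
Ve = sqrt(2 * 1.2 / (1.2 - 1) * 299.06 * 3633) = 3611 m/s

3611 m/s


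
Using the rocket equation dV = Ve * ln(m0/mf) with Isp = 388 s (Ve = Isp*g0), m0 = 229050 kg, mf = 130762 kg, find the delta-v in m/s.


Ve = 388 * 9.81 = 3806.28 m/s
dV = 3806.28 * ln(229050/130762) = 2134 m/s

2134 m/s


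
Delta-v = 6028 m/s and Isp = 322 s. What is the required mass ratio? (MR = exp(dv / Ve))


Ve = 322 * 9.81 = 3158.82 m/s
MR = exp(6028 / 3158.82) = 6.742

6.742


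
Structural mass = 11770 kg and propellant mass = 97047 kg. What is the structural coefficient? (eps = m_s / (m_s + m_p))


eps = 11770 / (11770 + 97047) = 0.1082

0.1082


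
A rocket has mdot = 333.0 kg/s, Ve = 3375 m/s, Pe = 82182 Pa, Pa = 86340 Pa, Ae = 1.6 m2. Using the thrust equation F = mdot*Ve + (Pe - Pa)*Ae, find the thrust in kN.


F = 333.0 * 3375 + (82182 - 86340) * 1.6 = 1.1172e+06 N = 1117.2 kN

1117.2 kN


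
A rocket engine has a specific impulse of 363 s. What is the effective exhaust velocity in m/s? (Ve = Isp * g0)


Ve = Isp * g0 = 363 * 9.81 = 3561.0 m/s

3561.0 m/s


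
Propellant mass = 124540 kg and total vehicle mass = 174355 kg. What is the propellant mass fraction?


PMF = 124540 / 174355 = 0.714

0.714


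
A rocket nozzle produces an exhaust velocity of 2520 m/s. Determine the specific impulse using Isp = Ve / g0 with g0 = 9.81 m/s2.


Isp = Ve / g0 = 2520 / 9.81 = 256.9 s

256.9 s


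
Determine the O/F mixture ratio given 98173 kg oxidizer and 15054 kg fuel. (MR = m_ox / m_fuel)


MR = 98173 / 15054 = 6.52

6.52


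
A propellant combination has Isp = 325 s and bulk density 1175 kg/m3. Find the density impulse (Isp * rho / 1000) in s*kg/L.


rho*Isp = 325 * 1175 / 1000 = 382 s*kg/L

382 s*kg/L


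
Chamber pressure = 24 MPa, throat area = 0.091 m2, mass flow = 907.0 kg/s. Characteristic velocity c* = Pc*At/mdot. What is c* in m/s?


c* = 24e6 * 0.091 / 907.0 = 2408 m/s

2408 m/s


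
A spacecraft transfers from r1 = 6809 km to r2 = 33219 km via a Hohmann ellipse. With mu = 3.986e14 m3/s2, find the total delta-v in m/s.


V1 = sqrt(mu/r1) = 7651.15 m/s
dV1 = V1*(sqrt(2*r2/(r1+r2)) - 1) = 2206.04 m/s
V2 = sqrt(mu/r2) = 3463.98 m/s
dV2 = V2*(1 - sqrt(2*r1/(r1+r2))) = 1443.52 m/s
Total dV = 3650 m/s

3650 m/s


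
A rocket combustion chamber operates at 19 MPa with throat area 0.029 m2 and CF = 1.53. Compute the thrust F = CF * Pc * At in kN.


F = 1.53 * 19e6 * 0.029 = 843030.0 N = 843.0 kN

843.0 kN


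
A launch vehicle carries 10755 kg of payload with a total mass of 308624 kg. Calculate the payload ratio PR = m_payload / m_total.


PR = 10755 / 308624 = 0.0348

0.0348


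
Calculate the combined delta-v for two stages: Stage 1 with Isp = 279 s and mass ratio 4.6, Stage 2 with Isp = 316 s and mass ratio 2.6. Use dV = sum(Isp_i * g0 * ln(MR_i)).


dV1 = 279 * 9.81 * ln(4.6) = 4176.8 m/s
dV2 = 316 * 9.81 * ln(2.6) = 2962.0 m/s
Total dV = 4176.8 + 2962.0 = 7138.8 m/s ~ 7139 m/s

7139 m/s


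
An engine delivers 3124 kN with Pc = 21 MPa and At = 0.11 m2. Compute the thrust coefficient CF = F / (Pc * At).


CF = 3124000 / (21e6 * 0.11) = 1.35

1.35


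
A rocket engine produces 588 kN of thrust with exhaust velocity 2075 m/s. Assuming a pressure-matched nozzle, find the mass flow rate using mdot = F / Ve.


mdot = F / Ve = 588000 / 2075 = 283.4 kg/s

283.4 kg/s


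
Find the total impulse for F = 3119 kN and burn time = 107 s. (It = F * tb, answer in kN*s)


It = 3119 * 107 = 333733 kN*s

333733 kN*s


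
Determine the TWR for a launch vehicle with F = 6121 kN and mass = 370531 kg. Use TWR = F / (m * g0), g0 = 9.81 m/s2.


TWR = 6121000 / (370531 * 9.81) = 1.68

1.68


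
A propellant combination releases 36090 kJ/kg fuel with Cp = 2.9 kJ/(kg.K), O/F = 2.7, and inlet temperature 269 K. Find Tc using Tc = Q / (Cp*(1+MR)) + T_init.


Tc = 36090 / (2.9 * (1 + 2.7)) + 269 = 3632 K

3632 K


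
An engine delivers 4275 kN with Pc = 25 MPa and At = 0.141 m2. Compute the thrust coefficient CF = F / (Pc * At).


CF = 4275000 / (25e6 * 0.141) = 1.21

1.21


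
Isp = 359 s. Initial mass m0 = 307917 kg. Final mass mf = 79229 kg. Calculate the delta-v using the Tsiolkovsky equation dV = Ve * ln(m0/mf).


Ve = 359 * 9.81 = 3521.79 m/s
dV = 3521.79 * ln(307917/79229) = 4781 m/s

4781 m/s


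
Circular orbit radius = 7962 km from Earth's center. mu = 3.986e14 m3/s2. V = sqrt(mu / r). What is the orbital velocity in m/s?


V = sqrt(3.986e14 / 7962000) = 7076 m/s

7076 m/s


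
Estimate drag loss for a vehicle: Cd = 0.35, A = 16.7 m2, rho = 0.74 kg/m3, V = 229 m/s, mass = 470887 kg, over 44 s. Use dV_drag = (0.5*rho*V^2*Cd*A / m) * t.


D = 0.5 * 0.74 * 229^2 * 0.35 * 16.7 = 113411.53 N
a = 113411.53 / 470887 = 0.2408 m/s2
dV = 0.2408 * 44 = 10.6 m/s

10.6 m/s


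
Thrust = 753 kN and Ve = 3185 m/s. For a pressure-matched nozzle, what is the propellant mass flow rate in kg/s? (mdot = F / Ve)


mdot = F / Ve = 753000 / 3185 = 236.4 kg/s

236.4 kg/s


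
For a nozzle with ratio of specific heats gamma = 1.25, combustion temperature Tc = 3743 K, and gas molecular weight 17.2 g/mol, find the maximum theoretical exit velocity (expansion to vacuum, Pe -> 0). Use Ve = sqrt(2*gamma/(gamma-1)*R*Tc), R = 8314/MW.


R = 8314 / 17.2 = 483.37 J/(kg.K)
Ve = sqrt(2 * 1.25 / (1.25 - 1) * 483.37 * 3743) = 4254 m/s

4254 m/s


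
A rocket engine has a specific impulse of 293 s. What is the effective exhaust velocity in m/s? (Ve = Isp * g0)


Ve = Isp * g0 = 293 * 9.81 = 2874.3 m/s

2874.3 m/s


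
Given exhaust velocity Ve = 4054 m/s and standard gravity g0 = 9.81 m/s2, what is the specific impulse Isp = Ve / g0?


Isp = Ve / g0 = 4054 / 9.81 = 413.3 s

413.3 s


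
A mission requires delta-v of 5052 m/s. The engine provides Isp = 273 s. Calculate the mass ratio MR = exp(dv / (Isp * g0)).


Ve = 273 * 9.81 = 2678.13 m/s
MR = exp(5052 / 2678.13) = 6.596

6.596


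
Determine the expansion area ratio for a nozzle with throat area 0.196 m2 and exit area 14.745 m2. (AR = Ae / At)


AR = 14.745 / 0.196 = 75.2

75.2


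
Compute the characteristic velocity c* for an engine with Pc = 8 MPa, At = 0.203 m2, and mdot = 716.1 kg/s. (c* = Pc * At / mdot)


c* = 8e6 * 0.203 / 716.1 = 2268 m/s

2268 m/s


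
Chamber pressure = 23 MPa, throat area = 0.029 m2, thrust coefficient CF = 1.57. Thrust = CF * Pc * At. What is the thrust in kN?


F = 1.57 * 23e6 * 0.029 = 1.0472e+06 N = 1047.2 kN

1047.2 kN


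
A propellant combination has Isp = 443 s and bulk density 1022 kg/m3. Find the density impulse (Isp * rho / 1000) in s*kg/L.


rho*Isp = 443 * 1022 / 1000 = 453 s*kg/L

453 s*kg/L


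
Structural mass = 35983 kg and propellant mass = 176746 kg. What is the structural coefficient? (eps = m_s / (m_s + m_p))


eps = 35983 / (35983 + 176746) = 0.1691

0.1691


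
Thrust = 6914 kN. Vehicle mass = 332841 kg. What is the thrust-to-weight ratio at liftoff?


TWR = 6914000 / (332841 * 9.81) = 2.12

2.12


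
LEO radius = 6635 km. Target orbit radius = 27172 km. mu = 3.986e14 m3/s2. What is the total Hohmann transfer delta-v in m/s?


V1 = sqrt(mu/r1) = 7750.83 m/s
dV1 = V1*(sqrt(2*r2/(r1+r2)) - 1) = 2076.16 m/s
V2 = sqrt(mu/r2) = 3830.08 m/s
dV2 = V2*(1 - sqrt(2*r1/(r1+r2))) = 1430.47 m/s
Total dV = 3507 m/s

3507 m/s


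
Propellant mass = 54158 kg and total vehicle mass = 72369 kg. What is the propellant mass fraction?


PMF = 54158 / 72369 = 0.748

0.748


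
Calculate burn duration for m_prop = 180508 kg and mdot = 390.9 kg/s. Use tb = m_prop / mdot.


tb = 180508 / 390.9 = 461.8 s

461.8 s


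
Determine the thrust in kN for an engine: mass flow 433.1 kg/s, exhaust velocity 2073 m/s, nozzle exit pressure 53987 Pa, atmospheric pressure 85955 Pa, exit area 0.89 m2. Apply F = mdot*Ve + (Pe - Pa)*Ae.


F = 433.1 * 2073 + (53987 - 85955) * 0.89 = 869365.0 N = 869.4 kN

869.4 kN


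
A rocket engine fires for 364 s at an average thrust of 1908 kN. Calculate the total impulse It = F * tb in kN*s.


It = 1908 * 364 = 694512 kN*s

694512 kN*s


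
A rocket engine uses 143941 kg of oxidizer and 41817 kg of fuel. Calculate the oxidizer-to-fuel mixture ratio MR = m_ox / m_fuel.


MR = 143941 / 41817 = 3.44

3.44


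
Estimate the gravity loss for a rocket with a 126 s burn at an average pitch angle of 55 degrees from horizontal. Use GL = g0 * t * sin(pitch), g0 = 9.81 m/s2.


GL = 9.81 * 126 * sin(55 deg) = 1013 m/s

1013 m/s


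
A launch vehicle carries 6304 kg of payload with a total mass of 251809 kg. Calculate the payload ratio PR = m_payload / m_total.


PR = 6304 / 251809 = 0.025

0.025


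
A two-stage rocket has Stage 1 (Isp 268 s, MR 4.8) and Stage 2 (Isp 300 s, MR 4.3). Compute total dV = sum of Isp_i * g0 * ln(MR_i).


dV1 = 268 * 9.81 * ln(4.8) = 4124.0 m/s
dV2 = 300 * 9.81 * ln(4.3) = 4292.7 m/s
Total dV = 4124.0 + 4292.7 = 8416.7 m/s ~ 8417 m/s

8417 m/s


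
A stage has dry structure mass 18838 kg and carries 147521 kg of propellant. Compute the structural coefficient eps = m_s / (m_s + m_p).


eps = 18838 / (18838 + 147521) = 0.1132

0.1132


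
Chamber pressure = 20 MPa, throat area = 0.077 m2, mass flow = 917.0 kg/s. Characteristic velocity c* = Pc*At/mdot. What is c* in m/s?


c* = 20e6 * 0.077 / 917.0 = 1679 m/s

1679 m/s


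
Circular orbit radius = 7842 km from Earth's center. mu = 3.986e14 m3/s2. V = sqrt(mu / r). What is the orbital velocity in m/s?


V = sqrt(3.986e14 / 7842000) = 7129 m/s

7129 m/s


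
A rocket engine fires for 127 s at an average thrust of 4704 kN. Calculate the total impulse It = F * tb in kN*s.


It = 4704 * 127 = 597408 kN*s

597408 kN*s


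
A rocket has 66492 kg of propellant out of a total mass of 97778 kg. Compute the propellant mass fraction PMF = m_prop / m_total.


PMF = 66492 / 97778 = 0.68

0.68


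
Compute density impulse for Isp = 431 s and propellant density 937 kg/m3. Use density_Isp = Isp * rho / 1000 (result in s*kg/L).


rho*Isp = 431 * 937 / 1000 = 404 s*kg/L

404 s*kg/L


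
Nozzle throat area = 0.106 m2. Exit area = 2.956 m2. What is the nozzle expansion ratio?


AR = 2.956 / 0.106 = 27.9

27.9


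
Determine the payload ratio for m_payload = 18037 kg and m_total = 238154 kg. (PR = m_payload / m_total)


PR = 18037 / 238154 = 0.0757

0.0757


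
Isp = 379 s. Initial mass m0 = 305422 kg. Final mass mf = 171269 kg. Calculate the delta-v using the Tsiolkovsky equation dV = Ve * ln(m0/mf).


Ve = 379 * 9.81 = 3717.99 m/s
dV = 3717.99 * ln(305422/171269) = 2151 m/s

2151 m/s


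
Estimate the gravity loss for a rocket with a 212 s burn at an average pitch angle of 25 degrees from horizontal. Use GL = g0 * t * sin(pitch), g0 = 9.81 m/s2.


GL = 9.81 * 212 * sin(25 deg) = 879 m/s

879 m/s


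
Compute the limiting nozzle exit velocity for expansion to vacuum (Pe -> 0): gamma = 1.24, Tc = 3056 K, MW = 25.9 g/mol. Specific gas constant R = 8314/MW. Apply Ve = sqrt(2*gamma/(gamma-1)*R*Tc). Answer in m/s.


R = 8314 / 25.9 = 321.0 J/(kg.K)
Ve = sqrt(2 * 1.24 / (1.24 - 1) * 321.0 * 3056) = 3184 m/s

3184 m/s


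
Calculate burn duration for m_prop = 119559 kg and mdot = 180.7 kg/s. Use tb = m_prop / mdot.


tb = 119559 / 180.7 = 661.6 s

661.6 s


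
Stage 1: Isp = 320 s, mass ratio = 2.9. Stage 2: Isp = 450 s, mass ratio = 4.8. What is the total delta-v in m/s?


dV1 = 320 * 9.81 * ln(2.9) = 3342.3 m/s
dV2 = 450 * 9.81 * ln(4.8) = 6924.7 m/s
Total dV = 3342.3 + 6924.7 = 10267.0 m/s ~ 10267 m/s

10267 m/s


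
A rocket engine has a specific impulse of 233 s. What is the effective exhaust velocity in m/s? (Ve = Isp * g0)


Ve = Isp * g0 = 233 * 9.81 = 2285.7 m/s

2285.7 m/s


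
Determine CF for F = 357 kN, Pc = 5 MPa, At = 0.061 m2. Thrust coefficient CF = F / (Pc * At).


CF = 357000 / (5e6 * 0.061) = 1.17

1.17


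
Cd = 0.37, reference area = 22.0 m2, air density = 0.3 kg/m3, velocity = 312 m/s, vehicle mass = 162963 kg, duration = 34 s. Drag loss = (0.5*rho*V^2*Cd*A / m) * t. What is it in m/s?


D = 0.5 * 0.3 * 312^2 * 0.37 * 22.0 = 118857.02 N
a = 118857.02 / 162963 = 0.7293 m/s2
dV = 0.7293 * 34 = 24.8 m/s

24.8 m/s


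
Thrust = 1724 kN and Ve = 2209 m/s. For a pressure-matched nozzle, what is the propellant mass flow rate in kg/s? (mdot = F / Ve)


mdot = F / Ve = 1724000 / 2209 = 780.4 kg/s

780.4 kg/s


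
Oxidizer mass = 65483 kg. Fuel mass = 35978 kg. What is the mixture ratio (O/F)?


MR = 65483 / 35978 = 1.82

1.82


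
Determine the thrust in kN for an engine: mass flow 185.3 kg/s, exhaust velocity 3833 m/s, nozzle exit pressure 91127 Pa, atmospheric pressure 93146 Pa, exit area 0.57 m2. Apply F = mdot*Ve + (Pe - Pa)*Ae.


F = 185.3 * 3833 + (91127 - 93146) * 0.57 = 709104.0 N = 709.1 kN

709.1 kN


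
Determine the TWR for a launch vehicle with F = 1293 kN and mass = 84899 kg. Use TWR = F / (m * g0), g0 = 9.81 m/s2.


TWR = 1293000 / (84899 * 9.81) = 1.55

1.55


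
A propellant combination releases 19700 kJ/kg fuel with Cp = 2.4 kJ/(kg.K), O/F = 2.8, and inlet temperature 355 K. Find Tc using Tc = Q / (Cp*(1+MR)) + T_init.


Tc = 19700 / (2.4 * (1 + 2.8)) + 355 = 2515 K

2515 K


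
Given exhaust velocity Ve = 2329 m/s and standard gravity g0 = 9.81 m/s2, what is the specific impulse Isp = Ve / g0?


Isp = Ve / g0 = 2329 / 9.81 = 237.4 s

237.4 s


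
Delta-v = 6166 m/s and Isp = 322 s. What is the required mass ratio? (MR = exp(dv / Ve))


Ve = 322 * 9.81 = 3158.82 m/s
MR = exp(6166 / 3158.82) = 7.043

7.043


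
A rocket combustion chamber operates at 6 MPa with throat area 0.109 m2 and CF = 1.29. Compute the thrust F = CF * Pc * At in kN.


F = 1.29 * 6e6 * 0.109 = 843660.0 N = 843.7 kN

843.7 kN


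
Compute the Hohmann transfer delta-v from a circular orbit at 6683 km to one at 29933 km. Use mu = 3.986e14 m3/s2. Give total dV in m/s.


V1 = sqrt(mu/r1) = 7722.94 m/s
dV1 = V1*(sqrt(2*r2/(r1+r2)) - 1) = 2152.07 m/s
V2 = sqrt(mu/r2) = 3649.17 m/s
dV2 = V2*(1 - sqrt(2*r1/(r1+r2))) = 1444.42 m/s
Total dV = 3596 m/s

3596 m/s


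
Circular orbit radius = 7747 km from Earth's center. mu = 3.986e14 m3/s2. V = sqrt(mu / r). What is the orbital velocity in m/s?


V = sqrt(3.986e14 / 7747000) = 7173 m/s

7173 m/s


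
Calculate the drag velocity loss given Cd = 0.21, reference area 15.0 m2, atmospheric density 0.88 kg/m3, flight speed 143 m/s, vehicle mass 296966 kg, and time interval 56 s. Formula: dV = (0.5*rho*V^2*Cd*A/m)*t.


D = 0.5 * 0.88 * 143^2 * 0.21 * 15.0 = 28342.31 N
a = 28342.31 / 296966 = 0.0954 m/s2
dV = 0.0954 * 56 = 5.3 m/s

5.3 m/s


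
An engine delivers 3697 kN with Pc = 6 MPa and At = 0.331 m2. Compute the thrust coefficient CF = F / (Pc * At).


CF = 3697000 / (6e6 * 0.331) = 1.86

1.86


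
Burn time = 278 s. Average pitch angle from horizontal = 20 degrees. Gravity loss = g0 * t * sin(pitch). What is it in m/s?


GL = 9.81 * 278 * sin(20 deg) = 933 m/s

933 m/s


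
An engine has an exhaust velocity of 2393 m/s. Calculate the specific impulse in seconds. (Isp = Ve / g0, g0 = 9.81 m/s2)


Isp = Ve / g0 = 2393 / 9.81 = 243.9 s

243.9 s


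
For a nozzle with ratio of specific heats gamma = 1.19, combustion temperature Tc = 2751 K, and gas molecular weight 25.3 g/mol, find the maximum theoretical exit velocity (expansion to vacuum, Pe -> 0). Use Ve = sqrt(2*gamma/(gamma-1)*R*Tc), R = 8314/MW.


R = 8314 / 25.3 = 328.62 J/(kg.K)
Ve = sqrt(2 * 1.19 / (1.19 - 1) * 328.62 * 2751) = 3365 m/s

3365 m/s


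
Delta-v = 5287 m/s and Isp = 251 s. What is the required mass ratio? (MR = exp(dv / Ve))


Ve = 251 * 9.81 = 2462.31 m/s
MR = exp(5287 / 2462.31) = 8.561

8.561


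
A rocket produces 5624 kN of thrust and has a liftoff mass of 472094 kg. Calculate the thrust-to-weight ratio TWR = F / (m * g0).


TWR = 5624000 / (472094 * 9.81) = 1.21

1.21


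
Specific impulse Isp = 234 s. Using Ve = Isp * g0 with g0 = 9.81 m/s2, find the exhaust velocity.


Ve = Isp * g0 = 234 * 9.81 = 2295.5 m/s

2295.5 m/s


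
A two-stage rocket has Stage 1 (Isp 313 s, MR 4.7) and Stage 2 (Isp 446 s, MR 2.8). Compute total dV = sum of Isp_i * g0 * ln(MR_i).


dV1 = 313 * 9.81 * ln(4.7) = 4751.8 m/s
dV2 = 446 * 9.81 * ln(2.8) = 4504.9 m/s
Total dV = 4751.8 + 4504.9 = 9256.7 m/s ~ 9257 m/s

9257 m/s


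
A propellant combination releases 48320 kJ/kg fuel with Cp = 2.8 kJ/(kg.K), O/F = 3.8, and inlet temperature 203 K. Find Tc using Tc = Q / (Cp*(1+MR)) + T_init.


Tc = 48320 / (2.8 * (1 + 3.8)) + 203 = 3798 K

3798 K


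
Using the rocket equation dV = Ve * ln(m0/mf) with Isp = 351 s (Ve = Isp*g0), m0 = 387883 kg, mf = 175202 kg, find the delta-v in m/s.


Ve = 351 * 9.81 = 3443.31 m/s
dV = 3443.31 * ln(387883/175202) = 2737 m/s

2737 m/s


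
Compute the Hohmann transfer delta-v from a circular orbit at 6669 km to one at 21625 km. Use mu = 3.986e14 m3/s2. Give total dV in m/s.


V1 = sqrt(mu/r1) = 7731.05 m/s
dV1 = V1*(sqrt(2*r2/(r1+r2)) - 1) = 1827.33 m/s
V2 = sqrt(mu/r2) = 4293.29 m/s
dV2 = V2*(1 - sqrt(2*r1/(r1+r2))) = 1345.56 m/s
Total dV = 3173 m/s

3173 m/s


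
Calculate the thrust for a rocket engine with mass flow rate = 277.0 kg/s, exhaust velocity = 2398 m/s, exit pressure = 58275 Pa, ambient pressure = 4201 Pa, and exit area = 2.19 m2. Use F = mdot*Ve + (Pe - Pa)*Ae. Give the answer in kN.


F = 277.0 * 2398 + (58275 - 4201) * 2.19 = 782668.0 N = 782.7 kN

782.7 kN


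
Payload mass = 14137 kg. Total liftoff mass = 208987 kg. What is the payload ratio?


PR = 14137 / 208987 = 0.0676

0.0676


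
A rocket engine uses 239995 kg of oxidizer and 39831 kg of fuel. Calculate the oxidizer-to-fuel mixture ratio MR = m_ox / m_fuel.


MR = 239995 / 39831 = 6.03

6.03


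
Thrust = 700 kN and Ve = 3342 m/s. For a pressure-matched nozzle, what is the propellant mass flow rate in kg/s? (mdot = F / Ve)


mdot = F / Ve = 700000 / 3342 = 209.5 kg/s

209.5 kg/s


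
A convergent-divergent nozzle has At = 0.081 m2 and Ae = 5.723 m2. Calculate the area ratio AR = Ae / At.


AR = 5.723 / 0.081 = 70.7

70.7


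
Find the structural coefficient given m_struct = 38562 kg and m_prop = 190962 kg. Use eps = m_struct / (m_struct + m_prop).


eps = 38562 / (38562 + 190962) = 0.168

0.168


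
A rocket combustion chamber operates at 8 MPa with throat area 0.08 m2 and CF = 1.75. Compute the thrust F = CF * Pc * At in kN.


F = 1.75 * 8e6 * 0.08 = 1.1200e+06 N = 1120.0 kN

1120.0 kN


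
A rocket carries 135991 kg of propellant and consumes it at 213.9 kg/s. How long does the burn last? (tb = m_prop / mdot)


tb = 135991 / 213.9 = 635.8 s

635.8 s


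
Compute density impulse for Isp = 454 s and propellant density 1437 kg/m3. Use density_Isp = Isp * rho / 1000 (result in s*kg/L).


rho*Isp = 454 * 1437 / 1000 = 652 s*kg/L

652 s*kg/L


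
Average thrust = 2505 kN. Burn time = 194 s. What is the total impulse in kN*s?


It = 2505 * 194 = 485970 kN*s

485970 kN*s


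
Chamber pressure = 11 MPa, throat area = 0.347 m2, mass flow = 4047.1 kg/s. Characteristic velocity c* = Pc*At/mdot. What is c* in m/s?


c* = 11e6 * 0.347 / 4047.1 = 943 m/s

943 m/s


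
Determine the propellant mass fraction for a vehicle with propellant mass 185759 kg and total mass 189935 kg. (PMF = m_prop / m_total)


PMF = 185759 / 189935 = 0.978

0.978


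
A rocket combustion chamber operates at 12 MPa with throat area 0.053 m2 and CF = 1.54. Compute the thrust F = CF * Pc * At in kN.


F = 1.54 * 12e6 * 0.053 = 979440.0 N = 979.4 kN

979.4 kN


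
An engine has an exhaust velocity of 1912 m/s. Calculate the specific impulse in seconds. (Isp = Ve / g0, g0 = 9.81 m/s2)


Isp = Ve / g0 = 1912 / 9.81 = 194.9 s

194.9 s


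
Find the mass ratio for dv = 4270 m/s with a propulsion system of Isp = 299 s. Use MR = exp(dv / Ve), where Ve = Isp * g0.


Ve = 299 * 9.81 = 2933.19 m/s
MR = exp(4270 / 2933.19) = 4.288

4.288


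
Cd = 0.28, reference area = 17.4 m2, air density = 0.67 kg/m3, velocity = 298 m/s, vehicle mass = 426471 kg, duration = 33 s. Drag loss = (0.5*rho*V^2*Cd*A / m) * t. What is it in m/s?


D = 0.5 * 0.67 * 298^2 * 0.28 * 17.4 = 144938.78 N
a = 144938.78 / 426471 = 0.3399 m/s2
dV = 0.3399 * 33 = 11.2 m/s

11.2 m/s


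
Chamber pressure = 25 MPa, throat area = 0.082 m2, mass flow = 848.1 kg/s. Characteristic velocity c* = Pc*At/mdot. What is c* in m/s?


c* = 25e6 * 0.082 / 848.1 = 2417 m/s

2417 m/s


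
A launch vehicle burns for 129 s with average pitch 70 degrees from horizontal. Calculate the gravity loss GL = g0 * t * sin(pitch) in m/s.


GL = 9.81 * 129 * sin(70 deg) = 1189 m/s

1189 m/s


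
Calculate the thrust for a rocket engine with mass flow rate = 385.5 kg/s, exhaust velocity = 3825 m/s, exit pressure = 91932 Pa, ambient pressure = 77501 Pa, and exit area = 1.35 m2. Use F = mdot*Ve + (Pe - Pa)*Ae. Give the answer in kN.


F = 385.5 * 3825 + (91932 - 77501) * 1.35 = 1.4940e+06 N = 1494.0 kN

1494.0 kN


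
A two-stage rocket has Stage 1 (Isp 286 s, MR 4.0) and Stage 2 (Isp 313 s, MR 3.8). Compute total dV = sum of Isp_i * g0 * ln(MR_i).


dV1 = 286 * 9.81 * ln(4.0) = 3889.5 m/s
dV2 = 313 * 9.81 * ln(3.8) = 4099.2 m/s
Total dV = 3889.5 + 4099.2 = 7988.7 m/s ~ 7989 m/s

7989 m/s


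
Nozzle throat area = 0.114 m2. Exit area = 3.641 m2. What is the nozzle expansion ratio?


AR = 3.641 / 0.114 = 31.9

31.9


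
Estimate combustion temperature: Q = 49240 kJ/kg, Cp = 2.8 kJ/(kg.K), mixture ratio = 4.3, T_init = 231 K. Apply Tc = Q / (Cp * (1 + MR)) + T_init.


Tc = 49240 / (2.8 * (1 + 4.3)) + 231 = 3549 K

3549 K


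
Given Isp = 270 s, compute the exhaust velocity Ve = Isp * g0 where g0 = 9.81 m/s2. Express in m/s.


Ve = Isp * g0 = 270 * 9.81 = 2648.7 m/s

2648.7 m/s


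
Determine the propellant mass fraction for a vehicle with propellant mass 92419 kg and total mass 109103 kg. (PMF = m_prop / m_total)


PMF = 92419 / 109103 = 0.847

0.847


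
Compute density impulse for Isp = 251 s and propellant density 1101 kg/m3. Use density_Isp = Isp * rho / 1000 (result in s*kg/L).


rho*Isp = 251 * 1101 / 1000 = 276 s*kg/L

276 s*kg/L


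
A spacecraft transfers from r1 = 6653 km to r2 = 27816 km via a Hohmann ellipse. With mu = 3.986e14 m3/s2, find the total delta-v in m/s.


V1 = sqrt(mu/r1) = 7740.34 m/s
dV1 = V1*(sqrt(2*r2/(r1+r2)) - 1) = 2093.16 m/s
V2 = sqrt(mu/r2) = 3785.48 m/s
dV2 = V2*(1 - sqrt(2*r1/(r1+r2))) = 1433.52 m/s
Total dV = 3527 m/s

3527 m/s


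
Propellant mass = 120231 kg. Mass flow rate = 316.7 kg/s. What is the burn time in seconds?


tb = 120231 / 316.7 = 379.6 s

379.6 s


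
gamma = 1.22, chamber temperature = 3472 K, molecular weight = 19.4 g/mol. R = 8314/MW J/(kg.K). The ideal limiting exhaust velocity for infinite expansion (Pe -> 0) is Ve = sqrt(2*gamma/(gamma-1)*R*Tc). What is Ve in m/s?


R = 8314 / 19.4 = 428.56 J/(kg.K)
Ve = sqrt(2 * 1.22 / (1.22 - 1) * 428.56 * 3472) = 4062 m/s

4062 m/s


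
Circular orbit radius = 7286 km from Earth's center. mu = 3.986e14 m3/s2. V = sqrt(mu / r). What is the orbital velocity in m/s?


V = sqrt(3.986e14 / 7286000) = 7396 m/s

7396 m/s


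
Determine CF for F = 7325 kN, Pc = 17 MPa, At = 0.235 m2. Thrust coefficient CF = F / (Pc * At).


CF = 7325000 / (17e6 * 0.235) = 1.83

1.83


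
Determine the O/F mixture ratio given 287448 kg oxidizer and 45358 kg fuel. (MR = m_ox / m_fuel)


MR = 287448 / 45358 = 6.34

6.34


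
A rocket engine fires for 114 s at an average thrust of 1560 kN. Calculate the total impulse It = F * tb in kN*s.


It = 1560 * 114 = 177840 kN*s

177840 kN*s


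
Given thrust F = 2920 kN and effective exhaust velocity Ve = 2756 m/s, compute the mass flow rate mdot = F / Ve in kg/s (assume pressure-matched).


mdot = F / Ve = 2920000 / 2756 = 1059.5 kg/s

1059.5 kg/s


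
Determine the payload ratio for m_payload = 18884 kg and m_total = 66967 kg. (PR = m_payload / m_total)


PR = 18884 / 66967 = 0.282

0.282


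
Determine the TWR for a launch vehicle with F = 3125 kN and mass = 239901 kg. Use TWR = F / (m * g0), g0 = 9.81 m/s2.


TWR = 3125000 / (239901 * 9.81) = 1.33

1.33


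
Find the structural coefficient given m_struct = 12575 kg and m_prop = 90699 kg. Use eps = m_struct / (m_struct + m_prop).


eps = 12575 / (12575 + 90699) = 0.1218

0.1218


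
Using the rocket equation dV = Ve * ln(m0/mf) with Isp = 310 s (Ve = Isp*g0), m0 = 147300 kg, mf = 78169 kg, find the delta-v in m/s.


Ve = 310 * 9.81 = 3041.1 m/s
dV = 3041.1 * ln(147300/78169) = 1927 m/s

1927 m/s


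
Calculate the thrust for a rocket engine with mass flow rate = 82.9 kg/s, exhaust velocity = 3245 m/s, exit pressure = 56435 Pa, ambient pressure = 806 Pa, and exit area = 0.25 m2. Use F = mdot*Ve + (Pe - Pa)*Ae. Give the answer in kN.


F = 82.9 * 3245 + (56435 - 806) * 0.25 = 282918.0 N = 282.9 kN

282.9 kN


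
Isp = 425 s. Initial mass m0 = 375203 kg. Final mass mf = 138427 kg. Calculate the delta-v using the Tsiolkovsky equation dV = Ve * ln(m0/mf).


Ve = 425 * 9.81 = 4169.25 m/s
dV = 4169.25 * ln(375203/138427) = 4157 m/s

4157 m/s


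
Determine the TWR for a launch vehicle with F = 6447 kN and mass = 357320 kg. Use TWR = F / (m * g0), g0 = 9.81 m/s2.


TWR = 6447000 / (357320 * 9.81) = 1.84

1.84


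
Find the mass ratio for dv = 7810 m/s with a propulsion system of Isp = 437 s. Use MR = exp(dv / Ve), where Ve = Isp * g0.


Ve = 437 * 9.81 = 4286.97 m/s
MR = exp(7810 / 4286.97) = 6.183

6.183


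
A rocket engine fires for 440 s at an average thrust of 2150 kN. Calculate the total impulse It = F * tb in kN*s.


It = 2150 * 440 = 946000 kN*s

946000 kN*s


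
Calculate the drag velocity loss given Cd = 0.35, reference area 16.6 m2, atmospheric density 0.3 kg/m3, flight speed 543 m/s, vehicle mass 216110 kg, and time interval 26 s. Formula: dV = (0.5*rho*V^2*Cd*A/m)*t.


D = 0.5 * 0.3 * 543^2 * 0.35 * 16.6 = 256960.9 N
a = 256960.9 / 216110 = 1.189 m/s2
dV = 1.189 * 26 = 30.9 m/s

30.9 m/s


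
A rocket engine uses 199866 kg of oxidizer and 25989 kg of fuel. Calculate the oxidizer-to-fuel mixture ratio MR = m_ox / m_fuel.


MR = 199866 / 25989 = 7.69

7.69


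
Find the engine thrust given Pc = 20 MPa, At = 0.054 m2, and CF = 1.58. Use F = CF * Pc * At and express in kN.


F = 1.58 * 20e6 * 0.054 = 1.7064e+06 N = 1706.4 kN

1706.4 kN


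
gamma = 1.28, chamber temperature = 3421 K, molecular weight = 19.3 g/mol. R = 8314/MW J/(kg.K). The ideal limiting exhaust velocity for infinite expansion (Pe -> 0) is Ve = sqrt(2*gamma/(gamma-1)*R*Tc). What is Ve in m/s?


R = 8314 / 19.3 = 430.78 J/(kg.K)
Ve = sqrt(2 * 1.28 / (1.28 - 1) * 430.78 * 3421) = 3671 m/s

3671 m/s


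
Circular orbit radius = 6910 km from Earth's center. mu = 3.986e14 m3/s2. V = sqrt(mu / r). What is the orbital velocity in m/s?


V = sqrt(3.986e14 / 6910000) = 7595 m/s

7595 m/s


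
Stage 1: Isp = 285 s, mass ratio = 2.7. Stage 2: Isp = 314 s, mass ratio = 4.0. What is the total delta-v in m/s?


dV1 = 285 * 9.81 * ln(2.7) = 2777.0 m/s
dV2 = 314 * 9.81 * ln(4.0) = 4270.3 m/s
Total dV = 2777.0 + 4270.3 = 7047.3 m/s ~ 7047 m/s

7047 m/s


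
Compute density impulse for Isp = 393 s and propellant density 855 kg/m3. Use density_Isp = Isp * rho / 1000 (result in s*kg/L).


rho*Isp = 393 * 855 / 1000 = 336 s*kg/L

336 s*kg/L


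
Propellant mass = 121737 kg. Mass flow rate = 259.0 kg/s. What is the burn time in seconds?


tb = 121737 / 259.0 = 470.0 s

470.0 s


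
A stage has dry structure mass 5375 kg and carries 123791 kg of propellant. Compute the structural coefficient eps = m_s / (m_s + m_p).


eps = 5375 / (5375 + 123791) = 0.0416

0.0416


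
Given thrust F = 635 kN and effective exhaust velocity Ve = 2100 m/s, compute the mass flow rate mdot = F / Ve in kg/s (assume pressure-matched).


mdot = F / Ve = 635000 / 2100 = 302.4 kg/s

302.4 kg/s


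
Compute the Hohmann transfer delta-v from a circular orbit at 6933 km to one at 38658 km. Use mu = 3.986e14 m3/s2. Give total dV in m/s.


V1 = sqrt(mu/r1) = 7582.42 m/s
dV1 = V1*(sqrt(2*r2/(r1+r2)) - 1) = 2291.8 m/s
V2 = sqrt(mu/r2) = 3211.06 m/s
dV2 = V2*(1 - sqrt(2*r1/(r1+r2))) = 1440.2 m/s
Total dV = 3732 m/s

3732 m/s


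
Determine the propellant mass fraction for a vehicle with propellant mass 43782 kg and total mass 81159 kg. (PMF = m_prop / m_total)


PMF = 43782 / 81159 = 0.539

0.539


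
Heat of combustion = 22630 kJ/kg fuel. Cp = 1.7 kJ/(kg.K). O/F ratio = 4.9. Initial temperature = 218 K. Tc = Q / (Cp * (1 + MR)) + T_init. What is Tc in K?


Tc = 22630 / (1.7 * (1 + 4.9)) + 218 = 2474 K

2474 K


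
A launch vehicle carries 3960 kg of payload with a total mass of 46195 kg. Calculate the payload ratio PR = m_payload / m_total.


PR = 3960 / 46195 = 0.0857

0.0857


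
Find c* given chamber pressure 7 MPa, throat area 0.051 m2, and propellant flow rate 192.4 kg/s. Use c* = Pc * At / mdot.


c* = 7e6 * 0.051 / 192.4 = 1856 m/s

1856 m/s


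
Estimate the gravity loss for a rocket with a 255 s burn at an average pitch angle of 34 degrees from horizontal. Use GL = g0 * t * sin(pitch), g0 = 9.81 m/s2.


GL = 9.81 * 255 * sin(34 deg) = 1399 m/s

1399 m/s


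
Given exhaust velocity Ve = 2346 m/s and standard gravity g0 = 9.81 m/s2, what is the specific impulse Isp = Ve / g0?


Isp = Ve / g0 = 2346 / 9.81 = 239.1 s

239.1 s


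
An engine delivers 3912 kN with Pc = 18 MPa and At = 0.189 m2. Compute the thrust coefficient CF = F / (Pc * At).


CF = 3912000 / (18e6 * 0.189) = 1.15

1.15


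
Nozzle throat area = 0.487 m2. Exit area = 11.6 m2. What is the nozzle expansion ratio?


AR = 11.6 / 0.487 = 23.8

23.8


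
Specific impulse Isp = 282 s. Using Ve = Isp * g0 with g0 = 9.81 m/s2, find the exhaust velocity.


Ve = Isp * g0 = 282 * 9.81 = 2766.4 m/s

2766.4 m/s


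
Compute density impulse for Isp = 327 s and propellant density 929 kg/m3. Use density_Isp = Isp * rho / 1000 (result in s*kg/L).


rho*Isp = 327 * 929 / 1000 = 304 s*kg/L

304 s*kg/L


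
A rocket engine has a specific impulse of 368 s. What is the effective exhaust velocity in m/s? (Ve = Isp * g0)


Ve = Isp * g0 = 368 * 9.81 = 3610.1 m/s

3610.1 m/s


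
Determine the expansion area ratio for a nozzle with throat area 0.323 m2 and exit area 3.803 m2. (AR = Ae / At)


AR = 3.803 / 0.323 = 11.8

11.8


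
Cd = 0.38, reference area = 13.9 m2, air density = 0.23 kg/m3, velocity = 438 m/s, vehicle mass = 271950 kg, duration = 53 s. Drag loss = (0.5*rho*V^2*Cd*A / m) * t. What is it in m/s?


D = 0.5 * 0.23 * 438^2 * 0.38 * 13.9 = 116531.8 N
a = 116531.8 / 271950 = 0.4285 m/s2
dV = 0.4285 * 53 = 22.7 m/s

22.7 m/s


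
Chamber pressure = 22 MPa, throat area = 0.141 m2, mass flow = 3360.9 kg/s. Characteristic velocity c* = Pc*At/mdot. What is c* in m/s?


c* = 22e6 * 0.141 / 3360.9 = 923 m/s

923 m/s


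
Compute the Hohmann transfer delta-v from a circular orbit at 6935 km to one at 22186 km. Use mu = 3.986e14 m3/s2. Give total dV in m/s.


V1 = sqrt(mu/r1) = 7581.33 m/s
dV1 = V1*(sqrt(2*r2/(r1+r2)) - 1) = 1776.97 m/s
V2 = sqrt(mu/r2) = 4238.67 m/s
dV2 = V2*(1 - sqrt(2*r1/(r1+r2))) = 1313.41 m/s
Total dV = 3090 m/s

3090 m/s


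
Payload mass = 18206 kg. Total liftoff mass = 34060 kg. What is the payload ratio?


PR = 18206 / 34060 = 0.5345

0.5345


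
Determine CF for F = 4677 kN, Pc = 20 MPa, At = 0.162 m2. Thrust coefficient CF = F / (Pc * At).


CF = 4677000 / (20e6 * 0.162) = 1.44

1.44


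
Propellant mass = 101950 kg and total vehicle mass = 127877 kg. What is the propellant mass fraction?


PMF = 101950 / 127877 = 0.797

0.797


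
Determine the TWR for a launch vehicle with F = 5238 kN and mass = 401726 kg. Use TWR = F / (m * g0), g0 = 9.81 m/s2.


TWR = 5238000 / (401726 * 9.81) = 1.33

1.33


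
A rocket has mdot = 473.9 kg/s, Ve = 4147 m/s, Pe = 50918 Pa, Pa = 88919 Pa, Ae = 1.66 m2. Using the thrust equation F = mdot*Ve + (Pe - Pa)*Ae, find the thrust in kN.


F = 473.9 * 4147 + (50918 - 88919) * 1.66 = 1.9022e+06 N = 1902.2 kN

1902.2 kN


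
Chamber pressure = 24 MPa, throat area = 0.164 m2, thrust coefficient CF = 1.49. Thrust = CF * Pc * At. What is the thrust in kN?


F = 1.49 * 24e6 * 0.164 = 5.8646e+06 N = 5864.6 kN

5864.6 kN


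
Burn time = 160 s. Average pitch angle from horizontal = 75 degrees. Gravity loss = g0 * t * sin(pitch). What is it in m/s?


GL = 9.81 * 160 * sin(75 deg) = 1516 m/s

1516 m/s


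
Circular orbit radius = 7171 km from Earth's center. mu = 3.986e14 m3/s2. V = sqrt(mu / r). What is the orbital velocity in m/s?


V = sqrt(3.986e14 / 7171000) = 7456 m/s

7456 m/s


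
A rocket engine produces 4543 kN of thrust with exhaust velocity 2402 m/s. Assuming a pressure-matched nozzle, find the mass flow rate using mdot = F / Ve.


mdot = F / Ve = 4543000 / 2402 = 1891.3 kg/s

1891.3 kg/s


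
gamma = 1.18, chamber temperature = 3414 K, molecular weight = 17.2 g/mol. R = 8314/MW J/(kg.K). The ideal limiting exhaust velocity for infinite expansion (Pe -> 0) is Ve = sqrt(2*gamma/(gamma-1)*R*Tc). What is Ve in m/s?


R = 8314 / 17.2 = 483.37 J/(kg.K)
Ve = sqrt(2 * 1.18 / (1.18 - 1) * 483.37 * 3414) = 4651 m/s

4651 m/s


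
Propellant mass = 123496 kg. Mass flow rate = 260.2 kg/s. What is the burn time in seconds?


tb = 123496 / 260.2 = 474.6 s

474.6 s


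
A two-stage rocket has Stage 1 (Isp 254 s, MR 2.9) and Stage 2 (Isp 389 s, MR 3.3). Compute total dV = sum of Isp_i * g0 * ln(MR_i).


dV1 = 254 * 9.81 * ln(2.9) = 2653.0 m/s
dV2 = 389 * 9.81 * ln(3.3) = 4556.1 m/s
Total dV = 2653.0 + 4556.1 = 7209.1 m/s ~ 7209 m/s

7209 m/s


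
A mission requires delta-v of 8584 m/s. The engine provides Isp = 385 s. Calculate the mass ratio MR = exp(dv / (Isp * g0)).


Ve = 385 * 9.81 = 3776.85 m/s
MR = exp(8584 / 3776.85) = 9.706

9.706


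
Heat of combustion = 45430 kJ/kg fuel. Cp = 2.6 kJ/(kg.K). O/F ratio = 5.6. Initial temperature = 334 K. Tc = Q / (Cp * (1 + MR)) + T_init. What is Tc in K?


Tc = 45430 / (2.6 * (1 + 5.6)) + 334 = 2981 K

2981 K


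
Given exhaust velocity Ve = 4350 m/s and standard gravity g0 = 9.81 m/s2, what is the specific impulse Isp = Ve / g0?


Isp = Ve / g0 = 4350 / 9.81 = 443.4 s

443.4 s


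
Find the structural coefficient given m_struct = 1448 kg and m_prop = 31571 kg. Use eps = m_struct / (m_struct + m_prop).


eps = 1448 / (1448 + 31571) = 0.0439

0.0439


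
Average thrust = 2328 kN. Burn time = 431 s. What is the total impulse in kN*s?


It = 2328 * 431 = 1003368 kN*s

1003368 kN*s


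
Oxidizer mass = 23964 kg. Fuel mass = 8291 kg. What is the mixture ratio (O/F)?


MR = 23964 / 8291 = 2.89

2.89


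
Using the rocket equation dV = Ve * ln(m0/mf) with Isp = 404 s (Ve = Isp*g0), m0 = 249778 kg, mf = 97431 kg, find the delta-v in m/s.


Ve = 404 * 9.81 = 3963.24 m/s
dV = 3963.24 * ln(249778/97431) = 3731 m/s

3731 m/s


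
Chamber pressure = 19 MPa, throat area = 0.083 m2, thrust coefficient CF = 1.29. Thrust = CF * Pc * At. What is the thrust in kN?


F = 1.29 * 19e6 * 0.083 = 2.0343e+06 N = 2034.3 kN

2034.3 kN


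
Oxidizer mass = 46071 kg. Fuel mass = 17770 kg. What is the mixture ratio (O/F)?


MR = 46071 / 17770 = 2.59

2.59


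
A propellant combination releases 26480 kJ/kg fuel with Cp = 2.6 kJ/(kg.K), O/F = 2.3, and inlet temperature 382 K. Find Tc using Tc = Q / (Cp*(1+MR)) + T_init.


Tc = 26480 / (2.6 * (1 + 2.3)) + 382 = 3468 K

3468 K


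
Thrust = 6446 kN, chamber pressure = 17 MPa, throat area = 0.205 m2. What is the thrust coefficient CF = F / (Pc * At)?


CF = 6446000 / (17e6 * 0.205) = 1.85

1.85


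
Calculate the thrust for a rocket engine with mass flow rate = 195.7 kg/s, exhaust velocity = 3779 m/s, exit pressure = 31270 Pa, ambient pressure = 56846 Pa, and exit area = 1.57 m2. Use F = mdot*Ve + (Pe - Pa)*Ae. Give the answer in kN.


F = 195.7 * 3779 + (31270 - 56846) * 1.57 = 699396.0 N = 699.4 kN

699.4 kN


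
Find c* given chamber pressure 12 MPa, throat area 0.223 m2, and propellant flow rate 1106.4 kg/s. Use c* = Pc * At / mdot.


c* = 12e6 * 0.223 / 1106.4 = 2419 m/s

2419 m/s


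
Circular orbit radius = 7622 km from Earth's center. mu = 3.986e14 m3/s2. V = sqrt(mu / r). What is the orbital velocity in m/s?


V = sqrt(3.986e14 / 7622000) = 7232 m/s

7232 m/s


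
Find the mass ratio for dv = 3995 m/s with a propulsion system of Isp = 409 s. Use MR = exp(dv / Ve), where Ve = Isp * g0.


Ve = 409 * 9.81 = 4012.29 m/s
MR = exp(3995 / 4012.29) = 2.707

2.707


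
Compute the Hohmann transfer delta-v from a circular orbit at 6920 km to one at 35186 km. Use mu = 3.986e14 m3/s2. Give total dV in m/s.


V1 = sqrt(mu/r1) = 7589.54 m/s
dV1 = V1*(sqrt(2*r2/(r1+r2)) - 1) = 2222.14 m/s
V2 = sqrt(mu/r2) = 3365.76 m/s
dV2 = V2*(1 - sqrt(2*r1/(r1+r2))) = 1436.11 m/s
Total dV = 3658 m/s

3658 m/s
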